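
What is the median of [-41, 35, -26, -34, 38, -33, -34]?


First, sort the list: [-41, -34, -34, -33, -26, 35, 38]
The list has 7 elements (odd count).
The middle index is 3 (0-based), and the element there is -33.
Final answer: -33


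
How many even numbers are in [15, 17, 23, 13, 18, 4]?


Check each element:
  15 is odd
  17 is odd
  23 is odd
  13 is odd
  18 is even
  4 is even
Evens: [18, 4]
Count of evens = 2
Final answer: 2


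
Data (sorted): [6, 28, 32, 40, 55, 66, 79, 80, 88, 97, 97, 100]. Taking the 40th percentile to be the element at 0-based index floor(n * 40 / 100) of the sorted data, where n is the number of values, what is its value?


The dataset has n = 12 elements.
Index = floor(12 * 40 / 100) = floor(480 / 100) = floor(4.8) = 4
Counting from index 0 in the sorted data, the element at index 4 is 55.
Final answer: 55


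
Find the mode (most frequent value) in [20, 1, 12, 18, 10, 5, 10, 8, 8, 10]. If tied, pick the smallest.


Count the frequency of each value:
  1 appears 1 time(s)
  5 appears 1 time(s)
  8 appears 2 time(s)
  10 appears 3 time(s)
  12 appears 1 time(s)
  18 appears 1 time(s)
  20 appears 1 time(s)
Maximum frequency is 3.
Only 10 reaches that frequency, so it is the mode.
Final answer: 10


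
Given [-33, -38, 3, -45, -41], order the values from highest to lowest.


Original list: [-33, -38, 3, -45, -41]
Repeatedly take the largest remaining element:
  Remaining [-33, -38, 3, -45, -41] -> largest is 3
  Remaining [-33, -38, -45, -41] -> largest is -33
  Remaining [-38, -45, -41] -> largest is -38
  Remaining [-45, -41] -> largest is -41
  Remaining [-45] -> largest is -45
Collecting the picks in order gives the descending list.
Final answer: [3, -33, -38, -41, -45]


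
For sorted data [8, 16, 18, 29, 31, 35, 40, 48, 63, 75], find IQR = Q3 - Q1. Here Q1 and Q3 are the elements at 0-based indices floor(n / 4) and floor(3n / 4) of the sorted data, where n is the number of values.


The data has n = 10 elements.
Q1 index = floor(10 / 4) = floor(2.5) = 2; Q3 index = floor(3 * 10 / 4) = floor(7.5) = 7
Q1 = element at index 2 = 18
Q3 = element at index 7 = 48
IQR = 48 - 18 = 30
Final answer: 30


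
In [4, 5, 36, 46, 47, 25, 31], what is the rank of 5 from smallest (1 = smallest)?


Sort ascending: [4, 5, 25, 31, 36, 46, 47]
Find 5 in the sorted list.
5 is at position 2 (1-indexed).
Final answer: 2


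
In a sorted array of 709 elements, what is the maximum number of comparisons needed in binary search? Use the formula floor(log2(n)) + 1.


Binary search halves the search space each step.
Maximum comparisons = floor(log2(709)) + 1
log2(709) = 9.4696
floor(log2(709)) = 9, so 9 + 1 = 10
Final answer: 10


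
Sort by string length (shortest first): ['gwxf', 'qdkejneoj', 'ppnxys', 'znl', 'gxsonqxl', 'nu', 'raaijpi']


Compute lengths:
  'gwxf' has length 4
  'qdkejneoj' has length 9
  'ppnxys' has length 6
  'znl' has length 3
  'gxsonqxl' has length 8
  'nu' has length 2
  'raaijpi' has length 7
Lengths in increasing order: 2 < 3 < 4 < 6 < 7 < 8 < 9
Listing the words in that order gives the answer.
Final answer: ['nu', 'znl', 'gwxf', 'ppnxys', 'raaijpi', 'gxsonqxl', 'qdkejneoj']


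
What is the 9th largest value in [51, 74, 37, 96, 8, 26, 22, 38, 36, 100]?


Sort descending: [100, 96, 74, 51, 38, 37, 36, 26, 22, 8]
The 9th element (1-indexed) is at index 8.
Value = 22
Final answer: 22


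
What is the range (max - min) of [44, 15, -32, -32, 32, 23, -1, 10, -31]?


Maximum value: 44
Minimum value: -32
Range = 44 - (-32) = 76
Final answer: 76


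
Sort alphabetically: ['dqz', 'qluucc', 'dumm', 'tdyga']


Compare strings character by character (the first differing letter decides):
  'dqz' < 'dumm' since 'q' < 'u' at position 2
  'dumm' < 'qluucc' since 'd' < 'q' at position 1
  'qluucc' < 'tdyga' since 'q' < 't' at position 1
Chaining these comparisons gives the alphabetical order.
Final answer: ['dqz', 'dumm', 'qluucc', 'tdyga']


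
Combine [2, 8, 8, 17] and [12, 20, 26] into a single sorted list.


List A: [2, 8, 8, 17]
List B: [12, 20, 26]
Repeatedly compare the front elements and take the smaller:
  2 vs 12 -> take 2
  8 vs 12 -> take 8
  8 vs 12 -> take 8
  17 vs 12 -> take 12
  17 vs 20 -> take 17
  A is exhausted; append the rest of B: [20, 26]
Final answer: [2, 8, 8, 12, 17, 20, 26]


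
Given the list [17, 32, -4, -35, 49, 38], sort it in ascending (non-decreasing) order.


Original list: [17, 32, -4, -35, 49, 38]
Repeatedly take the smallest remaining element:
  Remaining [17, 32, -4, -35, 49, 38] -> smallest is -35
  Remaining [17, 32, -4, 49, 38] -> smallest is -4
  Remaining [17, 32, 49, 38] -> smallest is 17
  Remaining [32, 49, 38] -> smallest is 32
  Remaining [49, 38] -> smallest is 38
  Remaining [49] -> smallest is 49
Collecting the picks in order gives the sorted list.
Final answer: [-35, -4, 17, 32, 38, 49]


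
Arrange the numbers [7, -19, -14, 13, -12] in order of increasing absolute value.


Compute absolute values:
  |7| = 7
  |-19| = 19
  |-14| = 14
  |13| = 13
  |-12| = 12
Absolute values in increasing order: 7 < 12 < 13 < 14 < 19
Listing the original numbers in that order gives the answer.
Final answer: [7, -12, 13, -14, -19]


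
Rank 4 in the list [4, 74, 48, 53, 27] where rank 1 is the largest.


Sort descending: [74, 53, 48, 27, 4]
Find 4 in the sorted list.
4 is at position 5.
Final answer: 5


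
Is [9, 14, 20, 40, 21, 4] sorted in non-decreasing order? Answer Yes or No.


Check consecutive pairs:
  9 <= 14? True
  14 <= 20? True
  20 <= 40? True
  40 <= 21? False
  21 <= 4? False
2 consecutive pair(s) are out of order, so the list is not sorted.
Final answer: No


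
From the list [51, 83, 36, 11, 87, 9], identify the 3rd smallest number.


Sort ascending: [9, 11, 36, 51, 83, 87]
The 3rd element (1-indexed) is at index 2.
Value = 36
Final answer: 36


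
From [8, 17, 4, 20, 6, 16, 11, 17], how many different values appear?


List all unique values:
Distinct values: [4, 6, 8, 11, 16, 17, 20]
Count = 7
Final answer: 7


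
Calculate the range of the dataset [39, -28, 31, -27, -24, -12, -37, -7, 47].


Maximum value: 47
Minimum value: -37
Range = 47 - (-37) = 84
Final answer: 84


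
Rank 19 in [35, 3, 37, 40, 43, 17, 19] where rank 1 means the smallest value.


Sort ascending: [3, 17, 19, 35, 37, 40, 43]
Find 19 in the sorted list.
19 is at position 3 (1-indexed).
Final answer: 3


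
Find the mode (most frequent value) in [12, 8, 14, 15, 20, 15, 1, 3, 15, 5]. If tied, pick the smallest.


Count the frequency of each value:
  1 appears 1 time(s)
  3 appears 1 time(s)
  5 appears 1 time(s)
  8 appears 1 time(s)
  12 appears 1 time(s)
  14 appears 1 time(s)
  15 appears 3 time(s)
  20 appears 1 time(s)
Maximum frequency is 3.
Only 15 reaches that frequency, so it is the mode.
Final answer: 15


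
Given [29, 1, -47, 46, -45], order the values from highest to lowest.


Original list: [29, 1, -47, 46, -45]
Repeatedly take the largest remaining element:
  Remaining [29, 1, -47, 46, -45] -> largest is 46
  Remaining [29, 1, -47, -45] -> largest is 29
  Remaining [1, -47, -45] -> largest is 1
  Remaining [-47, -45] -> largest is -45
  Remaining [-47] -> largest is -47
Collecting the picks in order gives the descending list.
Final answer: [46, 29, 1, -45, -47]


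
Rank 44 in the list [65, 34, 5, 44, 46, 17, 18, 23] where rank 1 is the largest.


Sort descending: [65, 46, 44, 34, 23, 18, 17, 5]
Find 44 in the sorted list.
44 is at position 3.
Final answer: 3


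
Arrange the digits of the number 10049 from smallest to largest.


The number 10049 has digits: 1, 0, 0, 4, 9
Sorted: 0, 0, 1, 4, 9
Joining the sorted digits gives the result.
Final answer: 00149


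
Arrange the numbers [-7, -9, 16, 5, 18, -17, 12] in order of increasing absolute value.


Compute absolute values:
  |-7| = 7
  |-9| = 9
  |16| = 16
  |5| = 5
  |18| = 18
  |-17| = 17
  |12| = 12
Absolute values in increasing order: 5 < 7 < 9 < 12 < 16 < 17 < 18
Listing the original numbers in that order gives the answer.
Final answer: [5, -7, -9, 12, 16, -17, 18]


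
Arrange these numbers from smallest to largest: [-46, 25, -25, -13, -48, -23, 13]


Original list: [-46, 25, -25, -13, -48, -23, 13]
Repeatedly take the smallest remaining element:
  Remaining [-46, 25, -25, -13, -48, -23, 13] -> smallest is -48
  Remaining [-46, 25, -25, -13, -23, 13] -> smallest is -46
  Remaining [25, -25, -13, -23, 13] -> smallest is -25
  Remaining [25, -13, -23, 13] -> smallest is -23
  Remaining [25, -13, 13] -> smallest is -13
  Remaining [25, 13] -> smallest is 13
  Remaining [25] -> smallest is 25
Collecting the picks in order gives the sorted list.
Final answer: [-48, -46, -25, -23, -13, 13, 25]


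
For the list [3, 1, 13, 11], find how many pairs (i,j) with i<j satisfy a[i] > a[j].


For each element, count the later elements that are smaller than it:
  3 (index 0): smaller elements after it = [1] -> 1
  1 (index 1): smaller elements after it = [] -> 0
  13 (index 2): smaller elements after it = [11] -> 1
Total inversions = 1 + 0 + 1 = 2
Final answer: 2


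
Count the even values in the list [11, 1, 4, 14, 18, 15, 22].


Check each element:
  11 is odd
  1 is odd
  4 is even
  14 is even
  18 is even
  15 is odd
  22 is even
Evens: [4, 14, 18, 22]
Count of evens = 4
Final answer: 4


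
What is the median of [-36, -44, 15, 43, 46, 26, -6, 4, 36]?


First, sort the list: [-44, -36, -6, 4, 15, 26, 36, 43, 46]
The list has 9 elements (odd count).
The middle index is 4 (0-based), and the element there is 15.
Final answer: 15


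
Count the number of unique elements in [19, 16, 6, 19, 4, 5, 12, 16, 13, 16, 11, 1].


List all unique values:
Distinct values: [1, 4, 5, 6, 11, 12, 13, 16, 19]
Count = 9
Final answer: 9


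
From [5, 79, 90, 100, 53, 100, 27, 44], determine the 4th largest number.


Sort descending: [100, 100, 90, 79, 53, 44, 27, 5]
The 4th element (1-indexed) is at index 3.
Value = 79
Final answer: 79


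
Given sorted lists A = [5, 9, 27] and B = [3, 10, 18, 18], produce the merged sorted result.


List A: [5, 9, 27]
List B: [3, 10, 18, 18]
Repeatedly compare the front elements and take the smaller:
  5 vs 3 -> take 3
  5 vs 10 -> take 5
  9 vs 10 -> take 9
  27 vs 10 -> take 10
  27 vs 18 -> take 18
  27 vs 18 -> take 18
  B is exhausted; append the rest of A: [27]
Final answer: [3, 5, 9, 10, 18, 18, 27]


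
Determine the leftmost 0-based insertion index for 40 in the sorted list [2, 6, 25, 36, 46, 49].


List is sorted: [2, 6, 25, 36, 46, 49]
We need the leftmost position where 40 can be inserted, i.e. the first index whose element is >= 40 (or the end of the list if none is).
Binary search with low=0, high=6 (0-based indices):
  low=0, high=6, mid=3: a[3]=36 < 40, so low = 4
  low=4, high=6, mid=5: a[5]=49 >= 40, so high = 5
  low=4, high=5, mid=4: a[4]=46 >= 40, so high = 4
Now low = high = 4, so the insertion index is 4.
Final answer: 4


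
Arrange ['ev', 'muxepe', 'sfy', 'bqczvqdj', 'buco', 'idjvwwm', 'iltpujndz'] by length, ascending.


Compute lengths:
  'ev' has length 2
  'muxepe' has length 6
  'sfy' has length 3
  'bqczvqdj' has length 8
  'buco' has length 4
  'idjvwwm' has length 7
  'iltpujndz' has length 9
Lengths in increasing order: 2 < 3 < 4 < 6 < 7 < 8 < 9
Listing the words in that order gives the answer.
Final answer: ['ev', 'sfy', 'buco', 'muxepe', 'idjvwwm', 'bqczvqdj', 'iltpujndz']


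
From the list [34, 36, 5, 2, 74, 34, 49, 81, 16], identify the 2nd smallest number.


Sort ascending: [2, 5, 16, 34, 34, 36, 49, 74, 81]
The 2nd element (1-indexed) is at index 1.
Value = 5
Final answer: 5


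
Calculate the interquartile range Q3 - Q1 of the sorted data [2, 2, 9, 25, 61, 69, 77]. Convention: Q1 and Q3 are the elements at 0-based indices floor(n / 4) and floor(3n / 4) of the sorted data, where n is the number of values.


The data has n = 7 elements.
Q1 index = floor(7 / 4) = floor(1.75) = 1; Q3 index = floor(3 * 7 / 4) = floor(5.25) = 5
Q1 = element at index 1 = 2
Q3 = element at index 5 = 69
IQR = 69 - 2 = 67
Final answer: 67


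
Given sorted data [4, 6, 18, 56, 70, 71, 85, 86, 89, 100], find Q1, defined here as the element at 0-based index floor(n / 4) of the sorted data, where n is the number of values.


The list has n = 10 elements.
Q1 index = floor(10 / 4) = floor(2.5) = 2
Counting from index 0 in the sorted data, the element at index 2 is 18.
Final answer: 18


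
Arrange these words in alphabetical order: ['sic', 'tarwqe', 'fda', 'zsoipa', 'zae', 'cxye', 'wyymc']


Compare strings character by character (the first differing letter decides):
  'cxye' < 'fda' since 'c' < 'f' at position 1
  'fda' < 'sic' since 'f' < 's' at position 1
  'sic' < 'tarwqe' since 's' < 't' at position 1
  'tarwqe' < 'wyymc' since 't' < 'w' at position 1
  'wyymc' < 'zae' since 'w' < 'z' at position 1
  'zae' < 'zsoipa' since 'a' < 's' at position 2
Chaining these comparisons gives the alphabetical order.
Final answer: ['cxye', 'fda', 'sic', 'tarwqe', 'wyymc', 'zae', 'zsoipa']


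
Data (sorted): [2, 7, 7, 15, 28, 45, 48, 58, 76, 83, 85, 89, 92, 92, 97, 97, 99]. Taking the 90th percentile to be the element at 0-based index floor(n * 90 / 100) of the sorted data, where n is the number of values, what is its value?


The dataset has n = 17 elements.
Index = floor(17 * 90 / 100) = floor(1530 / 100) = floor(15.3) = 15
Counting from index 0 in the sorted data, the element at index 15 is 97.
Final answer: 97


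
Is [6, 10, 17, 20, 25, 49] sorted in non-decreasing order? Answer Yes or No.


Check consecutive pairs:
  6 <= 10? True
  10 <= 17? True
  17 <= 20? True
  20 <= 25? True
  25 <= 49? True
Every consecutive pair is in order, so the list is non-decreasing.
Final answer: Yes


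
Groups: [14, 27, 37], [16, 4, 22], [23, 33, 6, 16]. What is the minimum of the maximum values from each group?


Find max of each group:
  Group 1: [14, 27, 37] -> max = 37
  Group 2: [16, 4, 22] -> max = 22
  Group 3: [23, 33, 6, 16] -> max = 33
Maxes: [37, 22, 33]
Minimum of maxes = 22
Final answer: 22


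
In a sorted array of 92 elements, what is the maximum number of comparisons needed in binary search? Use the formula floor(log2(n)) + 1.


Binary search halves the search space each step.
Maximum comparisons = floor(log2(92)) + 1
log2(92) = 6.5236
floor(log2(92)) = 6, so 6 + 1 = 7
Final answer: 7


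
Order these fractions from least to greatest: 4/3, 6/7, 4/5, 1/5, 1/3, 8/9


Convert to decimal for comparison:
  4/3 = 1.3333
  6/7 = 0.8571
  4/5 = 0.8
  1/5 = 0.2
  1/3 = 0.3333
  8/9 = 0.8889
Decimals in increasing order: 0.2 < 0.3333 < 0.8 < 0.8571 < 0.8889 < 1.3333
Writing each back as its fraction gives the sorted order.
Final answer: 1/5, 1/3, 4/5, 6/7, 8/9, 4/3


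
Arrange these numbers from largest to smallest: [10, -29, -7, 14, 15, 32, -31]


Original list: [10, -29, -7, 14, 15, 32, -31]
Repeatedly take the largest remaining element:
  Remaining [10, -29, -7, 14, 15, 32, -31] -> largest is 32
  Remaining [10, -29, -7, 14, 15, -31] -> largest is 15
  Remaining [10, -29, -7, 14, -31] -> largest is 14
  Remaining [10, -29, -7, -31] -> largest is 10
  Remaining [-29, -7, -31] -> largest is -7
  Remaining [-29, -31] -> largest is -29
  Remaining [-31] -> largest is -31
Collecting the picks in order gives the descending list.
Final answer: [32, 15, 14, 10, -7, -29, -31]


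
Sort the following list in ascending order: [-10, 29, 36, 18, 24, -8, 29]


Original list: [-10, 29, 36, 18, 24, -8, 29]
Repeatedly take the smallest remaining element:
  Remaining [-10, 29, 36, 18, 24, -8, 29] -> smallest is -10
  Remaining [29, 36, 18, 24, -8, 29] -> smallest is -8
  Remaining [29, 36, 18, 24, 29] -> smallest is 18
  Remaining [29, 36, 24, 29] -> smallest is 24
  Remaining [29, 36, 29] -> smallest is 29
  Remaining [36, 29] -> smallest is 29
  Remaining [36] -> smallest is 36
Collecting the picks in order gives the sorted list.
Final answer: [-10, -8, 18, 24, 29, 29, 36]


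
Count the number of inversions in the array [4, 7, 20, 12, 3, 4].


For each element, count the later elements that are smaller than it:
  4 (index 0): smaller elements after it = [3] -> 1
  7 (index 1): smaller elements after it = [3, 4] -> 2
  20 (index 2): smaller elements after it = [12, 3, 4] -> 3
  12 (index 3): smaller elements after it = [3, 4] -> 2
  3 (index 4): smaller elements after it = [] -> 0
Total inversions = 1 + 2 + 3 + 2 + 0 = 8
Final answer: 8


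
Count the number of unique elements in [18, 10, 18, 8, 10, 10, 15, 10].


List all unique values:
Distinct values: [8, 10, 15, 18]
Count = 4
Final answer: 4


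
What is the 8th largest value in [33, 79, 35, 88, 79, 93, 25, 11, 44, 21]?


Sort descending: [93, 88, 79, 79, 44, 35, 33, 25, 21, 11]
The 8th element (1-indexed) is at index 7.
Value = 25
Final answer: 25


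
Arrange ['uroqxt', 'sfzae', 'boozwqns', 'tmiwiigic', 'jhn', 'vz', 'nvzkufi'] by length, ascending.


Compute lengths:
  'uroqxt' has length 6
  'sfzae' has length 5
  'boozwqns' has length 8
  'tmiwiigic' has length 9
  'jhn' has length 3
  'vz' has length 2
  'nvzkufi' has length 7
Lengths in increasing order: 2 < 3 < 5 < 6 < 7 < 8 < 9
Listing the words in that order gives the answer.
Final answer: ['vz', 'jhn', 'sfzae', 'uroqxt', 'nvzkufi', 'boozwqns', 'tmiwiigic']


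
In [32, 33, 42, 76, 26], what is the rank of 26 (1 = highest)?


Sort descending: [76, 42, 33, 32, 26]
Find 26 in the sorted list.
26 is at position 5.
Final answer: 5


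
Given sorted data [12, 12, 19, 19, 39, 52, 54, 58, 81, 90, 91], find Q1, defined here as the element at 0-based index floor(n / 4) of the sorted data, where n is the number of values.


The list has n = 11 elements.
Q1 index = floor(11 / 4) = floor(2.75) = 2
Counting from index 0 in the sorted data, the element at index 2 is 19.
Final answer: 19


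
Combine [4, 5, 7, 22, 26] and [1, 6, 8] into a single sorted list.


List A: [4, 5, 7, 22, 26]
List B: [1, 6, 8]
Repeatedly compare the front elements and take the smaller:
  4 vs 1 -> take 1
  4 vs 6 -> take 4
  5 vs 6 -> take 5
  7 vs 6 -> take 6
  7 vs 8 -> take 7
  22 vs 8 -> take 8
  B is exhausted; append the rest of A: [22, 26]
Final answer: [1, 4, 5, 6, 7, 8, 22, 26]


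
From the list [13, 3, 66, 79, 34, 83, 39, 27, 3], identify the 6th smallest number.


Sort ascending: [3, 3, 13, 27, 34, 39, 66, 79, 83]
The 6th element (1-indexed) is at index 5.
Value = 39
Final answer: 39


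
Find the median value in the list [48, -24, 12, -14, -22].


First, sort the list: [-24, -22, -14, 12, 48]
The list has 5 elements (odd count).
The middle index is 2 (0-based), and the element there is -14.
Final answer: -14


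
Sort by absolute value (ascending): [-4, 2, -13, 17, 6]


Compute absolute values:
  |-4| = 4
  |2| = 2
  |-13| = 13
  |17| = 17
  |6| = 6
Absolute values in increasing order: 2 < 4 < 6 < 13 < 17
Listing the original numbers in that order gives the answer.
Final answer: [2, -4, 6, -13, 17]


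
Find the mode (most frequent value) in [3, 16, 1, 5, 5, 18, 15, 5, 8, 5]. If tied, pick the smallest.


Count the frequency of each value:
  1 appears 1 time(s)
  3 appears 1 time(s)
  5 appears 4 time(s)
  8 appears 1 time(s)
  15 appears 1 time(s)
  16 appears 1 time(s)
  18 appears 1 time(s)
Maximum frequency is 4.
Only 5 reaches that frequency, so it is the mode.
Final answer: 5


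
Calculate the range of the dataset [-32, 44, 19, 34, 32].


Maximum value: 44
Minimum value: -32
Range = 44 - (-32) = 76
Final answer: 76


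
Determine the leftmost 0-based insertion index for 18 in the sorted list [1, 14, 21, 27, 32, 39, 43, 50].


List is sorted: [1, 14, 21, 27, 32, 39, 43, 50]
We need the leftmost position where 18 can be inserted, i.e. the first index whose element is >= 18 (or the end of the list if none is).
Binary search with low=0, high=8 (0-based indices):
  low=0, high=8, mid=4: a[4]=32 >= 18, so high = 4
  low=0, high=4, mid=2: a[2]=21 >= 18, so high = 2
  low=0, high=2, mid=1: a[1]=14 < 18, so low = 2
Now low = high = 2, so the insertion index is 2.
Final answer: 2


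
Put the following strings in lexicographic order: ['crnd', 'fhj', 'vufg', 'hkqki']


Compare strings character by character (the first differing letter decides):
  'crnd' < 'fhj' since 'c' < 'f' at position 1
  'fhj' < 'hkqki' since 'f' < 'h' at position 1
  'hkqki' < 'vufg' since 'h' < 'v' at position 1
Chaining these comparisons gives the alphabetical order.
Final answer: ['crnd', 'fhj', 'hkqki', 'vufg']


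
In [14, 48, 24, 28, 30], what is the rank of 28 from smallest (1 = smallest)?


Sort ascending: [14, 24, 28, 30, 48]
Find 28 in the sorted list.
28 is at position 3 (1-indexed).
Final answer: 3


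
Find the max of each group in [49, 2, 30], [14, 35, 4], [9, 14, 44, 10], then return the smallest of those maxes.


Find max of each group:
  Group 1: [49, 2, 30] -> max = 49
  Group 2: [14, 35, 4] -> max = 35
  Group 3: [9, 14, 44, 10] -> max = 44
Maxes: [49, 35, 44]
Minimum of maxes = 35
Final answer: 35


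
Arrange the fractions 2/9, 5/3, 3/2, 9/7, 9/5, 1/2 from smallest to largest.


Convert to decimal for comparison:
  2/9 = 0.2222
  5/3 = 1.6667
  3/2 = 1.5
  9/7 = 1.2857
  9/5 = 1.8
  1/2 = 0.5
Decimals in increasing order: 0.2222 < 0.5 < 1.2857 < 1.5 < 1.6667 < 1.8
Writing each back as its fraction gives the sorted order.
Final answer: 2/9, 1/2, 9/7, 3/2, 5/3, 9/5


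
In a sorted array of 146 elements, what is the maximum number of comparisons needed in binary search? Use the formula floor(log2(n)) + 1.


Binary search halves the search space each step.
Maximum comparisons = floor(log2(146)) + 1
log2(146) = 7.1898
floor(log2(146)) = 7, so 7 + 1 = 8
Final answer: 8


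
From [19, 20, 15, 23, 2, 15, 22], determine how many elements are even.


Check each element:
  19 is odd
  20 is even
  15 is odd
  23 is odd
  2 is even
  15 is odd
  22 is even
Evens: [20, 2, 22]
Count of evens = 3
Final answer: 3


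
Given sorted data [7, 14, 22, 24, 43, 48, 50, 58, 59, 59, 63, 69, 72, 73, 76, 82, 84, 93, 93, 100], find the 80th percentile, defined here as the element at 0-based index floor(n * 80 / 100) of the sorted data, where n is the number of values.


The dataset has n = 20 elements.
Index = floor(20 * 80 / 100) = floor(1600 / 100) = floor(16) = 16
Counting from index 0 in the sorted data, the element at index 16 is 84.
Final answer: 84


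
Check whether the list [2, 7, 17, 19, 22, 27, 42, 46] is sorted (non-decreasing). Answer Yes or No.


Check consecutive pairs:
  2 <= 7? True
  7 <= 17? True
  17 <= 19? True
  19 <= 22? True
  22 <= 27? True
  27 <= 42? True
  42 <= 46? True
Every consecutive pair is in order, so the list is non-decreasing.
Final answer: Yes


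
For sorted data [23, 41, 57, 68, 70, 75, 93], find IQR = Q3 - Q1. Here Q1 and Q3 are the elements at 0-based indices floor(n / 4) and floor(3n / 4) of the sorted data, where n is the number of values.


The data has n = 7 elements.
Q1 index = floor(7 / 4) = floor(1.75) = 1; Q3 index = floor(3 * 7 / 4) = floor(5.25) = 5
Q1 = element at index 1 = 41
Q3 = element at index 5 = 75
IQR = 75 - 41 = 34
Final answer: 34


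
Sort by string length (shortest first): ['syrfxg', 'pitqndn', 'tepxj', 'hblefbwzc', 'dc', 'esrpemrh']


Compute lengths:
  'syrfxg' has length 6
  'pitqndn' has length 7
  'tepxj' has length 5
  'hblefbwzc' has length 9
  'dc' has length 2
  'esrpemrh' has length 8
Lengths in increasing order: 2 < 5 < 6 < 7 < 8 < 9
Listing the words in that order gives the answer.
Final answer: ['dc', 'tepxj', 'syrfxg', 'pitqndn', 'esrpemrh', 'hblefbwzc']


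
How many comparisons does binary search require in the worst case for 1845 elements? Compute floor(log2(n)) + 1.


Binary search halves the search space each step.
Maximum comparisons = floor(log2(1845)) + 1
log2(1845) = 10.8494
floor(log2(1845)) = 10, so 10 + 1 = 11
Final answer: 11


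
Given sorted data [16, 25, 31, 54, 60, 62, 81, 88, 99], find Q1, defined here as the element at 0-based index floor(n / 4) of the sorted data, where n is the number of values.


The list has n = 9 elements.
Q1 index = floor(9 / 4) = floor(2.25) = 2
Counting from index 0 in the sorted data, the element at index 2 is 31.
Final answer: 31


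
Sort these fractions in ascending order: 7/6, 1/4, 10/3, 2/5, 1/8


Convert to decimal for comparison:
  7/6 = 1.1667
  1/4 = 0.25
  10/3 = 3.3333
  2/5 = 0.4
  1/8 = 0.125
Decimals in increasing order: 0.125 < 0.25 < 0.4 < 1.1667 < 3.3333
Writing each back as its fraction gives the sorted order.
Final answer: 1/8, 1/4, 2/5, 7/6, 10/3


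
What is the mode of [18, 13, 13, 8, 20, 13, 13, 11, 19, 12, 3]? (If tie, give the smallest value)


Count the frequency of each value:
  3 appears 1 time(s)
  8 appears 1 time(s)
  11 appears 1 time(s)
  12 appears 1 time(s)
  13 appears 4 time(s)
  18 appears 1 time(s)
  19 appears 1 time(s)
  20 appears 1 time(s)
Maximum frequency is 4.
Only 13 reaches that frequency, so it is the mode.
Final answer: 13


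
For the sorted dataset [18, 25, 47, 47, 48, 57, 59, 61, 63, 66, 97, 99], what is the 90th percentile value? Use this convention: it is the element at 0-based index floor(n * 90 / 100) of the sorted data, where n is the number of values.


The dataset has n = 12 elements.
Index = floor(12 * 90 / 100) = floor(1080 / 100) = floor(10.8) = 10
Counting from index 0 in the sorted data, the element at index 10 is 97.
Final answer: 97


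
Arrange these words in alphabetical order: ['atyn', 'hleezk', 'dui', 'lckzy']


Compare strings character by character (the first differing letter decides):
  'atyn' < 'dui' since 'a' < 'd' at position 1
  'dui' < 'hleezk' since 'd' < 'h' at position 1
  'hleezk' < 'lckzy' since 'h' < 'l' at position 1
Chaining these comparisons gives the alphabetical order.
Final answer: ['atyn', 'dui', 'hleezk', 'lckzy']


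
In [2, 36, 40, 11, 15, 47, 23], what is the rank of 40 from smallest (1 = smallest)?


Sort ascending: [2, 11, 15, 23, 36, 40, 47]
Find 40 in the sorted list.
40 is at position 6 (1-indexed).
Final answer: 6


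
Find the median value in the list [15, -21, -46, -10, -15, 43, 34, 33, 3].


First, sort the list: [-46, -21, -15, -10, 3, 15, 33, 34, 43]
The list has 9 elements (odd count).
The middle index is 4 (0-based), and the element there is 3.
Final answer: 3


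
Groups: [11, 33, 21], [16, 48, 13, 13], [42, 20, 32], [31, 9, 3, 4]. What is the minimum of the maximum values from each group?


Find max of each group:
  Group 1: [11, 33, 21] -> max = 33
  Group 2: [16, 48, 13, 13] -> max = 48
  Group 3: [42, 20, 32] -> max = 42
  Group 4: [31, 9, 3, 4] -> max = 31
Maxes: [33, 48, 42, 31]
Minimum of maxes = 31
Final answer: 31


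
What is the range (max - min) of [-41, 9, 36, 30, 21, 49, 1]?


Maximum value: 49
Minimum value: -41
Range = 49 - (-41) = 90
Final answer: 90


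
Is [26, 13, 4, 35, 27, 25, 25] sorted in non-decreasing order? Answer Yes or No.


Check consecutive pairs:
  26 <= 13? False
  13 <= 4? False
  4 <= 35? True
  35 <= 27? False
  27 <= 25? False
  25 <= 25? True
4 consecutive pair(s) are out of order, so the list is not sorted.
Final answer: No


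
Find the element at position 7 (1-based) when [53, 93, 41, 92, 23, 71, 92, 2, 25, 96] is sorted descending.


Sort descending: [96, 93, 92, 92, 71, 53, 41, 25, 23, 2]
The 7th element (1-indexed) is at index 6.
Value = 41
Final answer: 41


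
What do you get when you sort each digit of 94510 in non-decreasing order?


The number 94510 has digits: 9, 4, 5, 1, 0
Sorted: 0, 1, 4, 5, 9
Joining the sorted digits gives the result.
Final answer: 01459


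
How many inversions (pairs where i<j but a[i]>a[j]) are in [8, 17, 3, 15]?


For each element, count the later elements that are smaller than it:
  8 (index 0): smaller elements after it = [3] -> 1
  17 (index 1): smaller elements after it = [3, 15] -> 2
  3 (index 2): smaller elements after it = [] -> 0
Total inversions = 1 + 2 + 0 = 3
Final answer: 3


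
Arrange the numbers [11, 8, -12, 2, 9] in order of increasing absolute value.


Compute absolute values:
  |11| = 11
  |8| = 8
  |-12| = 12
  |2| = 2
  |9| = 9
Absolute values in increasing order: 2 < 8 < 9 < 11 < 12
Listing the original numbers in that order gives the answer.
Final answer: [2, 8, 9, 11, -12]


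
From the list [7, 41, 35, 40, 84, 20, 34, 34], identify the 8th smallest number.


Sort ascending: [7, 20, 34, 34, 35, 40, 41, 84]
The 8th element (1-indexed) is at index 7.
Value = 84
Final answer: 84


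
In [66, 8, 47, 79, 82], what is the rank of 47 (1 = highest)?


Sort descending: [82, 79, 66, 47, 8]
Find 47 in the sorted list.
47 is at position 4.
Final answer: 4


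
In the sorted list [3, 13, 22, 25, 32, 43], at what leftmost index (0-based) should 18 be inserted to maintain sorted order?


List is sorted: [3, 13, 22, 25, 32, 43]
We need the leftmost position where 18 can be inserted, i.e. the first index whose element is >= 18 (or the end of the list if none is).
Binary search with low=0, high=6 (0-based indices):
  low=0, high=6, mid=3: a[3]=25 >= 18, so high = 3
  low=0, high=3, mid=1: a[1]=13 < 18, so low = 2
  low=2, high=3, mid=2: a[2]=22 >= 18, so high = 2
Now low = high = 2, so the insertion index is 2.
Final answer: 2


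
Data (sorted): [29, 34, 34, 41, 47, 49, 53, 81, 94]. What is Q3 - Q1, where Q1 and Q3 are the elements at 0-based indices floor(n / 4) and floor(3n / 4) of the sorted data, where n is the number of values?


The data has n = 9 elements.
Q1 index = floor(9 / 4) = floor(2.25) = 2; Q3 index = floor(3 * 9 / 4) = floor(6.75) = 6
Q1 = element at index 2 = 34
Q3 = element at index 6 = 53
IQR = 53 - 34 = 19
Final answer: 19


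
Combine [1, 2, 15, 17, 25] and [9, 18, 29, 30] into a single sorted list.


List A: [1, 2, 15, 17, 25]
List B: [9, 18, 29, 30]
Repeatedly compare the front elements and take the smaller:
  1 vs 9 -> take 1
  2 vs 9 -> take 2
  15 vs 9 -> take 9
  15 vs 18 -> take 15
  17 vs 18 -> take 17
  25 vs 18 -> take 18
  25 vs 29 -> take 25
  A is exhausted; append the rest of B: [29, 30]
Final answer: [1, 2, 9, 15, 17, 18, 25, 29, 30]


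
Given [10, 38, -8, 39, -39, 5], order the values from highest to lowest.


Original list: [10, 38, -8, 39, -39, 5]
Repeatedly take the largest remaining element:
  Remaining [10, 38, -8, 39, -39, 5] -> largest is 39
  Remaining [10, 38, -8, -39, 5] -> largest is 38
  Remaining [10, -8, -39, 5] -> largest is 10
  Remaining [-8, -39, 5] -> largest is 5
  Remaining [-8, -39] -> largest is -8
  Remaining [-39] -> largest is -39
Collecting the picks in order gives the descending list.
Final answer: [39, 38, 10, 5, -8, -39]


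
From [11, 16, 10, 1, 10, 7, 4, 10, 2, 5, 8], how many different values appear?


List all unique values:
Distinct values: [1, 2, 4, 5, 7, 8, 10, 11, 16]
Count = 9
Final answer: 9


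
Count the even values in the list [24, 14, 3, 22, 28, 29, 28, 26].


Check each element:
  24 is even
  14 is even
  3 is odd
  22 is even
  28 is even
  29 is odd
  28 is even
  26 is even
Evens: [24, 14, 22, 28, 28, 26]
Count of evens = 6
Final answer: 6


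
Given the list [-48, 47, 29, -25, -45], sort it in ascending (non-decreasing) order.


Original list: [-48, 47, 29, -25, -45]
Repeatedly take the smallest remaining element:
  Remaining [-48, 47, 29, -25, -45] -> smallest is -48
  Remaining [47, 29, -25, -45] -> smallest is -45
  Remaining [47, 29, -25] -> smallest is -25
  Remaining [47, 29] -> smallest is 29
  Remaining [47] -> smallest is 47
Collecting the picks in order gives the sorted list.
Final answer: [-48, -45, -25, 29, 47]


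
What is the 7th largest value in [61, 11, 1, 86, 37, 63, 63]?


Sort descending: [86, 63, 63, 61, 37, 11, 1]
The 7th element (1-indexed) is at index 6.
Value = 1
Final answer: 1


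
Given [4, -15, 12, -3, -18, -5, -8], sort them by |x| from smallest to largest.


Compute absolute values:
  |4| = 4
  |-15| = 15
  |12| = 12
  |-3| = 3
  |-18| = 18
  |-5| = 5
  |-8| = 8
Absolute values in increasing order: 3 < 4 < 5 < 8 < 12 < 15 < 18
Listing the original numbers in that order gives the answer.
Final answer: [-3, 4, -5, -8, 12, -15, -18]


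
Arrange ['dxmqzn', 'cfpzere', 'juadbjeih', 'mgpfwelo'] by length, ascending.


Compute lengths:
  'dxmqzn' has length 6
  'cfpzere' has length 7
  'juadbjeih' has length 9
  'mgpfwelo' has length 8
Lengths in increasing order: 6 < 7 < 8 < 9
Listing the words in that order gives the answer.
Final answer: ['dxmqzn', 'cfpzere', 'mgpfwelo', 'juadbjeih']


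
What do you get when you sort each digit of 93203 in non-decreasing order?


The number 93203 has digits: 9, 3, 2, 0, 3
Sorted: 0, 2, 3, 3, 9
Joining the sorted digits gives the result.
Final answer: 02339


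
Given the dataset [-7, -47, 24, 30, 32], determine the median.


First, sort the list: [-47, -7, 24, 30, 32]
The list has 5 elements (odd count).
The middle index is 2 (0-based), and the element there is 24.
Final answer: 24


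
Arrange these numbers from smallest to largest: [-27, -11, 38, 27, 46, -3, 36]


Original list: [-27, -11, 38, 27, 46, -3, 36]
Repeatedly take the smallest remaining element:
  Remaining [-27, -11, 38, 27, 46, -3, 36] -> smallest is -27
  Remaining [-11, 38, 27, 46, -3, 36] -> smallest is -11
  Remaining [38, 27, 46, -3, 36] -> smallest is -3
  Remaining [38, 27, 46, 36] -> smallest is 27
  Remaining [38, 46, 36] -> smallest is 36
  Remaining [38, 46] -> smallest is 38
  Remaining [46] -> smallest is 46
Collecting the picks in order gives the sorted list.
Final answer: [-27, -11, -3, 27, 36, 38, 46]


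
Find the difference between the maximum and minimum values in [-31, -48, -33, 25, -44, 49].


Maximum value: 49
Minimum value: -48
Range = 49 - (-48) = 97
Final answer: 97


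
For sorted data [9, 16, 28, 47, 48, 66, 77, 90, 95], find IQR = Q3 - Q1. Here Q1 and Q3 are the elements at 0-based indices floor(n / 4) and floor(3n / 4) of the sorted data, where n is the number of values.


The data has n = 9 elements.
Q1 index = floor(9 / 4) = floor(2.25) = 2; Q3 index = floor(3 * 9 / 4) = floor(6.75) = 6
Q1 = element at index 2 = 28
Q3 = element at index 6 = 77
IQR = 77 - 28 = 49
Final answer: 49


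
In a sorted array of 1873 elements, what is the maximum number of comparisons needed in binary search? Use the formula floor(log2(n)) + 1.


Binary search halves the search space each step.
Maximum comparisons = floor(log2(1873)) + 1
log2(1873) = 10.8711
floor(log2(1873)) = 10, so 10 + 1 = 11
Final answer: 11


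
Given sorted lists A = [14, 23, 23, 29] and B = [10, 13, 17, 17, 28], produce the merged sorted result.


List A: [14, 23, 23, 29]
List B: [10, 13, 17, 17, 28]
Repeatedly compare the front elements and take the smaller:
  14 vs 10 -> take 10
  14 vs 13 -> take 13
  14 vs 17 -> take 14
  23 vs 17 -> take 17
  23 vs 17 -> take 17
  23 vs 28 -> take 23
  23 vs 28 -> take 23
  29 vs 28 -> take 28
  B is exhausted; append the rest of A: [29]
Final answer: [10, 13, 14, 17, 17, 23, 23, 28, 29]


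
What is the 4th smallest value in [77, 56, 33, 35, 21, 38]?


Sort ascending: [21, 33, 35, 38, 56, 77]
The 4th element (1-indexed) is at index 3.
Value = 38
Final answer: 38


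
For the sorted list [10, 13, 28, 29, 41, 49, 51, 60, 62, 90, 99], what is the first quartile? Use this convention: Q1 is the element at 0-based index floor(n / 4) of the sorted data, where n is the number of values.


The list has n = 11 elements.
Q1 index = floor(11 / 4) = floor(2.75) = 2
Counting from index 0 in the sorted data, the element at index 2 is 28.
Final answer: 28


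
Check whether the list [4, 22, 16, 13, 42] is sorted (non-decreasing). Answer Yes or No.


Check consecutive pairs:
  4 <= 22? True
  22 <= 16? False
  16 <= 13? False
  13 <= 42? True
2 consecutive pair(s) are out of order, so the list is not sorted.
Final answer: No


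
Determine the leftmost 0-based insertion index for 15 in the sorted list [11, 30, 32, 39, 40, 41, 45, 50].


List is sorted: [11, 30, 32, 39, 40, 41, 45, 50]
We need the leftmost position where 15 can be inserted, i.e. the first index whose element is >= 15 (or the end of the list if none is).
Binary search with low=0, high=8 (0-based indices):
  low=0, high=8, mid=4: a[4]=40 >= 15, so high = 4
  low=0, high=4, mid=2: a[2]=32 >= 15, so high = 2
  low=0, high=2, mid=1: a[1]=30 >= 15, so high = 1
  low=0, high=1, mid=0: a[0]=11 < 15, so low = 1
Now low = high = 1, so the insertion index is 1.
Final answer: 1


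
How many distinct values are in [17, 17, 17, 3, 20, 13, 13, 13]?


List all unique values:
Distinct values: [3, 13, 17, 20]
Count = 4
Final answer: 4


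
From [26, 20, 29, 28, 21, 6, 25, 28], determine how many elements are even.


Check each element:
  26 is even
  20 is even
  29 is odd
  28 is even
  21 is odd
  6 is even
  25 is odd
  28 is even
Evens: [26, 20, 28, 6, 28]
Count of evens = 5
Final answer: 5


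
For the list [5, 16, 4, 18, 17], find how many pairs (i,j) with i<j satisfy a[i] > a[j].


For each element, count the later elements that are smaller than it:
  5 (index 0): smaller elements after it = [4] -> 1
  16 (index 1): smaller elements after it = [4] -> 1
  4 (index 2): smaller elements after it = [] -> 0
  18 (index 3): smaller elements after it = [17] -> 1
Total inversions = 1 + 1 + 0 + 1 = 3
Final answer: 3


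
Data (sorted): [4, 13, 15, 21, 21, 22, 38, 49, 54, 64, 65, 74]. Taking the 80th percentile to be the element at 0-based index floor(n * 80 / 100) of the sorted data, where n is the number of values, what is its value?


The dataset has n = 12 elements.
Index = floor(12 * 80 / 100) = floor(960 / 100) = floor(9.6) = 9
Counting from index 0 in the sorted data, the element at index 9 is 64.
Final answer: 64


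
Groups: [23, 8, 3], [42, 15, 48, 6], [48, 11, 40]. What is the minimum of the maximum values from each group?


Find max of each group:
  Group 1: [23, 8, 3] -> max = 23
  Group 2: [42, 15, 48, 6] -> max = 48
  Group 3: [48, 11, 40] -> max = 48
Maxes: [23, 48, 48]
Minimum of maxes = 23
Final answer: 23


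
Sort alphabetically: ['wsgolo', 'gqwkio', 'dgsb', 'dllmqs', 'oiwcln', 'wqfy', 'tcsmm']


Compare strings character by character (the first differing letter decides):
  'dgsb' < 'dllmqs' since 'g' < 'l' at position 2
  'dllmqs' < 'gqwkio' since 'd' < 'g' at position 1
  'gqwkio' < 'oiwcln' since 'g' < 'o' at position 1
  'oiwcln' < 'tcsmm' since 'o' < 't' at position 1
  'tcsmm' < 'wqfy' since 't' < 'w' at position 1
  'wqfy' < 'wsgolo' since 'q' < 's' at position 2
Chaining these comparisons gives the alphabetical order.
Final answer: ['dgsb', 'dllmqs', 'gqwkio', 'oiwcln', 'tcsmm', 'wqfy', 'wsgolo']


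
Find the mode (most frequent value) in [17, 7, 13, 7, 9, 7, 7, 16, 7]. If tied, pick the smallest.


Count the frequency of each value:
  7 appears 5 time(s)
  9 appears 1 time(s)
  13 appears 1 time(s)
  16 appears 1 time(s)
  17 appears 1 time(s)
Maximum frequency is 5.
Only 7 reaches that frequency, so it is the mode.
Final answer: 7


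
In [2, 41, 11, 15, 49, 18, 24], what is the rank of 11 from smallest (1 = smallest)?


Sort ascending: [2, 11, 15, 18, 24, 41, 49]
Find 11 in the sorted list.
11 is at position 2 (1-indexed).
Final answer: 2


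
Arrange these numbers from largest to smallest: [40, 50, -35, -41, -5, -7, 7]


Original list: [40, 50, -35, -41, -5, -7, 7]
Repeatedly take the largest remaining element:
  Remaining [40, 50, -35, -41, -5, -7, 7] -> largest is 50
  Remaining [40, -35, -41, -5, -7, 7] -> largest is 40
  Remaining [-35, -41, -5, -7, 7] -> largest is 7
  Remaining [-35, -41, -5, -7] -> largest is -5
  Remaining [-35, -41, -7] -> largest is -7
  Remaining [-35, -41] -> largest is -35
  Remaining [-41] -> largest is -41
Collecting the picks in order gives the descending list.
Final answer: [50, 40, 7, -5, -7, -35, -41]
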